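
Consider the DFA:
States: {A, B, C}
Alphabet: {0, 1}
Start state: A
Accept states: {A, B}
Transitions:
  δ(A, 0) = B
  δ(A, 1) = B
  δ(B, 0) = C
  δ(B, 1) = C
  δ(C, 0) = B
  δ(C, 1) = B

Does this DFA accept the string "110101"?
Processing string "110101":
  A --1--> B
  B --1--> C
  C --0--> B
  B --1--> C
  C --0--> B
  B --1--> C
Final state: C
Accept states: {A, B}
No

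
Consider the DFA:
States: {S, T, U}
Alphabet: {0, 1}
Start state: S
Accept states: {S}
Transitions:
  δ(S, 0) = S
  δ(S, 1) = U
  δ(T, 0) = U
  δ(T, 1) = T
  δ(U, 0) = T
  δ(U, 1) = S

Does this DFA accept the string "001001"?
Processing string "001001":
  S --0--> S
  S --0--> S
  S --1--> U
  U --0--> T
  T --0--> U
  U --1--> S
Final state: S
Accept states: {S}
Yes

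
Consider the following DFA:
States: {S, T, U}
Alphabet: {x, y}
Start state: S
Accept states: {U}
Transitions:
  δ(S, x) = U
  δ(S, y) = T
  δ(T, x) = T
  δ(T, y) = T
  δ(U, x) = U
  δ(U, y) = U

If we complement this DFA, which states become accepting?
Complement accept states = All states \ Original accept states
= {S, T, U} \ {U}
{S, T}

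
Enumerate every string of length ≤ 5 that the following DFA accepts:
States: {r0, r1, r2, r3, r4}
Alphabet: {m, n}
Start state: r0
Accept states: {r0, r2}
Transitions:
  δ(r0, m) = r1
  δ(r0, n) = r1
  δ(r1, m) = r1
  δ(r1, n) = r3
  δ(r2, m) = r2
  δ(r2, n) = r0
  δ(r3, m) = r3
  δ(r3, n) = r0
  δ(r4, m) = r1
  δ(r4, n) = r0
ε, mnn, nnn, mmnn, mnmn, nmnn, nnmn, mmmnn, mmnmn, mnmmn, nmmnn, nmnmn, nnmmn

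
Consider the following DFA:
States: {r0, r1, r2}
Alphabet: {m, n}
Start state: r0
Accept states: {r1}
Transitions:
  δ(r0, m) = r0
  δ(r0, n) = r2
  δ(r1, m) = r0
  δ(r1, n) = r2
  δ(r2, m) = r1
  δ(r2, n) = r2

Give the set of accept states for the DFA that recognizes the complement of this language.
Complement accept states = All states \ Original accept states
= {r0, r1, r2} \ {r1}
{r0, r2}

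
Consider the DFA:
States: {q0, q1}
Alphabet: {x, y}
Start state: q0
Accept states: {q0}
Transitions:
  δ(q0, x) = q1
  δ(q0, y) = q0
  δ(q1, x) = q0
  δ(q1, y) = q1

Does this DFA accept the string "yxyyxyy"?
Processing string "yxyyxyy":
  q0 --y--> q0
  q0 --x--> q1
  q1 --y--> q1
  q1 --y--> q1
  q1 --x--> q0
  q0 --y--> q0
  q0 --y--> q0
Final state: q0
Accept states: {q0}
Yes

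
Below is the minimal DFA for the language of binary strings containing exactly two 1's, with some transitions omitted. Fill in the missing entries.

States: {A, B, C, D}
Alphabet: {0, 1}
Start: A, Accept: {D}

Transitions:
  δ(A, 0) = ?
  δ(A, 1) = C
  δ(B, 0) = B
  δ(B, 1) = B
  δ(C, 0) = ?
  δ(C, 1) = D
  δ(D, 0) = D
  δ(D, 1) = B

From the language and accept set, identify what each state tracks — A: zero 1's; B: ≥ three 1's (dead); C: one 1; D: two 1's.
Each missing δ(q, a) is the state matching the new tracked value after reading a.
δ(A, 0) = A; δ(C, 0) = C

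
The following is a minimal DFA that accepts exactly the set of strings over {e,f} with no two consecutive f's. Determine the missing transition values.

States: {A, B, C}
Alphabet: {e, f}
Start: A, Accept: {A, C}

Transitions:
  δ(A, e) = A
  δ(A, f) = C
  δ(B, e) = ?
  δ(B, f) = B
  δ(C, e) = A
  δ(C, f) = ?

From the language and accept set, identify what each state tracks — A: last symbol not f (ok); B: saw ff (dead); C: last symbol f (ok).
Each missing δ(q, a) is the state matching the new tracked value after reading a.
δ(B, e) = B; δ(C, f) = B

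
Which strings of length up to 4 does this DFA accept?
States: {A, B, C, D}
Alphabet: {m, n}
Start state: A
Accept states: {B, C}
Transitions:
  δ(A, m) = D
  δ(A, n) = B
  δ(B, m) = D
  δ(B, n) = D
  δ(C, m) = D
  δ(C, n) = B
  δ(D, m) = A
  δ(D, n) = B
n, mn, mmn, nmn, nnn, mmmn, mnmn, mnnn, nmmn, nnmn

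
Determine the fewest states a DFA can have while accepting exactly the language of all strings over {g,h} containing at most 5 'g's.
By Myhill–Nerode, count the distinguishable equivalence classes: 7 classes — having seen 0, 1, …, 5, or >5 copies of 'g'; counts 0 through 5 are accepting and >5 is dead.
7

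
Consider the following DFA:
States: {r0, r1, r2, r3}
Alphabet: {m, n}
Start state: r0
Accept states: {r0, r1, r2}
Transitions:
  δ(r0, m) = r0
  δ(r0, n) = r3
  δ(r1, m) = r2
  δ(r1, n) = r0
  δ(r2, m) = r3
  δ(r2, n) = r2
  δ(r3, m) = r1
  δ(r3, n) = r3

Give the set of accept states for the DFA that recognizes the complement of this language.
Complement accept states = All states \ Original accept states
= {r0, r1, r2, r3} \ {r0, r1, r2}
{r3}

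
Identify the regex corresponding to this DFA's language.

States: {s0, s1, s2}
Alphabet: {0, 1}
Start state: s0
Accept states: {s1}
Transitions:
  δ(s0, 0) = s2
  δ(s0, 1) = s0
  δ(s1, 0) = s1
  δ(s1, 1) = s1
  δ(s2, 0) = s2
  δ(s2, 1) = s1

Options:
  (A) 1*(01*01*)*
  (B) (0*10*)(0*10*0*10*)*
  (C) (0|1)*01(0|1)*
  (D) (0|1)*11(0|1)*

Check each option against the DFA on short strings; one disagreement eliminates an option:
  (A) 1*(01*01*)*: on ε the DFA stays in s0 and rejects (s0 ∉ Accept), but the regex matches it → eliminate
  (B) (0*10*)(0*10*0*10*)*: on '1' the DFA goes s0 → s0 and rejects (s0 ∉ Accept), but the regex matches it → eliminate
  (C) (0|1)*01(0|1)*: agrees with the DFA on every string of length ≤ 6
  (D) (0|1)*11(0|1)*: on '01' the DFA goes s0 → s2 → s1 and accepts (s1 ∈ Accept), but the regex does not match it → eliminate
Only (C) is consistent with the DFA.
(C) (0|1)*01(0|1)*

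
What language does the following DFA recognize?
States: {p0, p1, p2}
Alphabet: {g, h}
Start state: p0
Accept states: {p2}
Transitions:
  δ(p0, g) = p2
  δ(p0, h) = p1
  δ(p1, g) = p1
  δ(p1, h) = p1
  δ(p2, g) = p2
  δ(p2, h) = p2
Testing a few strings:
  'hhh' → reject
  'g' → accept
  'ggg' → accept
  'hgh' → reject
State roles: p0=no input read; p1=started with h (dead); p2=started with g
All strings over {g,h} starting with g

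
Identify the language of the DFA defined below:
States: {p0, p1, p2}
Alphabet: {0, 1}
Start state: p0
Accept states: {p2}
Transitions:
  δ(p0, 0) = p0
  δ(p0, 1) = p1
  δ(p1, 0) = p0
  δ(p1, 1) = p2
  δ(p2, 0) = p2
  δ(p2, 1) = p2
Testing a few strings:
  '1011' → accept
  '111' → accept
  '0100' → reject
  '1' → reject
State roles: p0=no progress toward 11; p1=one trailing 1; p2=substring 11 seen
All binary strings containing the substring 11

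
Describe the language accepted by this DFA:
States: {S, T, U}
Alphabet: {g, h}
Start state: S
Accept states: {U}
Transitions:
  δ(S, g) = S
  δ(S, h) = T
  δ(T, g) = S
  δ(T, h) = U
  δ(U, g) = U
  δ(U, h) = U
Testing a few strings:
  'hh' → accept
  'h' → reject
  'hhg' → accept
  'ghhg' → accept
State roles: S=no progress toward hh; T=one trailing h; U=substring hh seen
All strings over {g,h} containing the substring hh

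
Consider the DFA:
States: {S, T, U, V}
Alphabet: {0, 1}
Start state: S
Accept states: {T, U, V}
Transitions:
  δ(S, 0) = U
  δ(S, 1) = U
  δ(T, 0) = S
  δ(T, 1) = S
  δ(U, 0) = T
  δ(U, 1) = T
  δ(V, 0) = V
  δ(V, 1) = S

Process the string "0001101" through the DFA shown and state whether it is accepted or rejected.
Processing string "0001101":
  S --0--> U
  U --0--> T
  T --0--> S
  S --1--> U
  U --1--> T
  T --0--> S
  S --1--> U
Final state: U
Accept states: {T, U, V}
Yes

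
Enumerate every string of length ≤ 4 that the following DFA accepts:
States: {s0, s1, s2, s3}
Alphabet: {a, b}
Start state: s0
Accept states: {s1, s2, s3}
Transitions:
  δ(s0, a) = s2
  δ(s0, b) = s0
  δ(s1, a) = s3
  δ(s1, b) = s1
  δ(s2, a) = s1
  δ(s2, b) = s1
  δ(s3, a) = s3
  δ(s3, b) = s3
a, aa, ab, ba, aaa, aab, aba, abb, baa, bab, bba, aaaa, aaab, aaba, aabb, abaa, abab, abba, abbb, baaa, baab, baba, babb, bbaa, bbab, bbba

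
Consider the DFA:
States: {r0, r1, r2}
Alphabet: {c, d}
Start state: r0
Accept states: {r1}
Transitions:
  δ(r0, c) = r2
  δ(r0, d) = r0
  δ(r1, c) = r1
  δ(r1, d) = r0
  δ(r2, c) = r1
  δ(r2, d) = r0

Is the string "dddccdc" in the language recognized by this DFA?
Processing string "dddccdc":
  r0 --d--> r0
  r0 --d--> r0
  r0 --d--> r0
  r0 --c--> r2
  r2 --c--> r1
  r1 --d--> r0
  r0 --c--> r2
Final state: r2
Accept states: {r1}
No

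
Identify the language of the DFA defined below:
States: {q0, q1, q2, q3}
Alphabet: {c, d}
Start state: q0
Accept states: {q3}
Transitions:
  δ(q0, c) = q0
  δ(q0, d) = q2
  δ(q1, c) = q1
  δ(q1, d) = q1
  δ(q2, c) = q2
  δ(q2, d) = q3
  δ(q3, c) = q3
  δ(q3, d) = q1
Testing a few strings:
  'ddcc' → accept
  'd' → reject
  'cdd' → accept
  'dcd' → accept
State roles: q0=zero d's; q1=≥ three d's (dead); q2=one d; q3=two d's
All strings over {c,d} containing exactly two d's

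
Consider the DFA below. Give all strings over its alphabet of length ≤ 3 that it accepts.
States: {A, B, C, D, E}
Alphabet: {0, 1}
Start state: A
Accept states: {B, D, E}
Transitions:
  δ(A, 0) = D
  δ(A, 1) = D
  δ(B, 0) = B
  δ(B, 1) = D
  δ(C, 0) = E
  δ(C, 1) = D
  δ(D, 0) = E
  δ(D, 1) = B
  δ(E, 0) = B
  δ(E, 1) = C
0, 1, 00, 01, 10, 11, 000, 010, 011, 100, 110, 111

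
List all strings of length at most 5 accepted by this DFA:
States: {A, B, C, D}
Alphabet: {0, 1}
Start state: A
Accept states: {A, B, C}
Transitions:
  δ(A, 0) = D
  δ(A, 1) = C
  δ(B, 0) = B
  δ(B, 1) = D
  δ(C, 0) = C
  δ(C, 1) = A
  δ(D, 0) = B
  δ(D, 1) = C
ε, 1, 00, 01, 10, 11, 000, 010, 011, 100, 101, 111, 0000, 0010, 0011, 0100, 0101, 0111, 1000, 1001, 1011, 1100, 1101, 1110, 1111, 00000, 00010, 00011, 00100, 00110, 00111, 01000, 01001, 01011, 01100, 01101, 01110, 01111, 10000, 10001, 10011, 10100, 10101, 10110, 10111, 11000, 11010, 11011, 11100, 11101, 11111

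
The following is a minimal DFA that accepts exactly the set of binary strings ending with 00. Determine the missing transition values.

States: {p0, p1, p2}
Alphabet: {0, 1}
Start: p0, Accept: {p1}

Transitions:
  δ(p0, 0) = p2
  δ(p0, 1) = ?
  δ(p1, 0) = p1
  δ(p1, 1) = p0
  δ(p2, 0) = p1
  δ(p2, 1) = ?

From the language and accept set, identify what each state tracks — p0: last symbol not 0; p1: two trailing 0's; p2: one trailing 0.
Each missing δ(q, a) is the state matching the new tracked value after reading a.
δ(p0, 1) = p0; δ(p2, 1) = p0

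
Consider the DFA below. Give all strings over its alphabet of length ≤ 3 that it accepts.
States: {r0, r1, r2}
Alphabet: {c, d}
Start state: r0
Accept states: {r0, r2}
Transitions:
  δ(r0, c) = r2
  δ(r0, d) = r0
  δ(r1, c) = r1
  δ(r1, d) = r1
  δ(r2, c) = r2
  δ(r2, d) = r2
ε, c, d, cc, cd, dc, dd, ccc, ccd, cdc, cdd, dcc, dcd, ddc, ddd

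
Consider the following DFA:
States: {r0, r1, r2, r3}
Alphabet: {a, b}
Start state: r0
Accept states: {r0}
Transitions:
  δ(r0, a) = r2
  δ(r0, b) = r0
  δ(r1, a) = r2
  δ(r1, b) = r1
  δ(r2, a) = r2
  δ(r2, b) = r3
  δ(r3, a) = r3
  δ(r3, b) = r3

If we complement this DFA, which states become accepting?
Complement accept states = All states \ Original accept states
= {r0, r1, r2, r3} \ {r0}
{r1, r2, r3}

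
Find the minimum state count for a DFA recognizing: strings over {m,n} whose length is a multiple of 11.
By Myhill–Nerode, count the distinguishable equivalence classes: 11 classes — one per residue of the length mod 11; class i is distinguished from class j by any string of length (11 − i) mod 11.
11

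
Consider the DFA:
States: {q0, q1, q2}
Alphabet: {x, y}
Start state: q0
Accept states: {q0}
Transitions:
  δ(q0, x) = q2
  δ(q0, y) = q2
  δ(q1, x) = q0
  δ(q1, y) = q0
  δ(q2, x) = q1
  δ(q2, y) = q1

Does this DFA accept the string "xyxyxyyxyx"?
Processing string "xyxyxyyxyx":
  q0 --x--> q2
  q2 --y--> q1
  q1 --x--> q0
  q0 --y--> q2
  q2 --x--> q1
  q1 --y--> q0
  q0 --y--> q2
  q2 --x--> q1
  q1 --y--> q0
  q0 --x--> q2
Final state: q2
Accept states: {q0}
No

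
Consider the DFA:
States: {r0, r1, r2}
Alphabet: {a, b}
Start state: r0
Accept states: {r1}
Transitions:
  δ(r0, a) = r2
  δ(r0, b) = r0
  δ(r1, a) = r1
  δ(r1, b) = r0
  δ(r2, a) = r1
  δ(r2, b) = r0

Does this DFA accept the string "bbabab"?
Processing string "bbabab":
  r0 --b--> r0
  r0 --b--> r0
  r0 --a--> r2
  r2 --b--> r0
  r0 --a--> r2
  r2 --b--> r0
Final state: r0
Accept states: {r1}
No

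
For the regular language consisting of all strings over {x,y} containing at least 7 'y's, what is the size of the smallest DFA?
By Myhill–Nerode, count the distinguishable equivalence classes: 8 classes — having seen 0, 1, …, 6, or ≥7 copies of 'y'; any two classes i < j (j ≤ 7) are distinguished by the string y^(7−j), which takes class j to 7 copies (accepted) but leaves class i below 7 (rejected).
8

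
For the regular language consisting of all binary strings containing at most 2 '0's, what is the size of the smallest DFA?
By Myhill–Nerode, count the distinguishable equivalence classes: 4 classes — having seen 0, 1, 2, or >2 copies of '0'; counts 0 through 2 are accepting and >2 is dead.
4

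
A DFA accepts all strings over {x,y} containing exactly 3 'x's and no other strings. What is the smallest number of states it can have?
By Myhill–Nerode, count the distinguishable equivalence classes: 5 classes — having seen 0, 1, …, 3, or >3 copies of 'x'; the count-3 class is the only accepting one and >3 is dead.
5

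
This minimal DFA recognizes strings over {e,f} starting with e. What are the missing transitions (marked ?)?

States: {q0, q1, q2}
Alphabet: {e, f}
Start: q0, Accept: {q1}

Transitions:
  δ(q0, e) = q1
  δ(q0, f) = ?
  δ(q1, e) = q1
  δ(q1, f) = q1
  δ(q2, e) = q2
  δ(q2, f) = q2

From the language and accept set, identify what each state tracks — q0: no input read; q1: started with e; q2: started with f (dead).
Each missing δ(q, a) is the state matching the new tracked value after reading a.
δ(q0, f) = q2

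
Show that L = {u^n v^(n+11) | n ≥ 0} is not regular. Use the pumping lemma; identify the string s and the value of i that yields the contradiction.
Assume L is regular with pumping length p. Idea: pumping the u-block breaks the fixed offset of 11.
Choose s = u^p v^(p+11) ∈ L. By the pumping lemma, s = xyz with |xy| ≤ p, |y| > 0, so y = u^k with k ≥ 1. Then xy²z = u^(p+k) v^(p+11). For this to be in L we would need p+11 = (p+k)+11, i.e. k = 0, contradicting k ≥ 1. So xy²z ∉ L.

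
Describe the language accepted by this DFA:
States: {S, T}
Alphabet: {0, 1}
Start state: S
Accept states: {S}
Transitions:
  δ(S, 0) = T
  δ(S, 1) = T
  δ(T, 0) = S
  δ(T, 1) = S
Testing a few strings:
  '000' → reject
  '100' → reject
  '110' → reject
  '111' → reject
State roles: S=even length so far; T=odd length so far
All binary strings of even length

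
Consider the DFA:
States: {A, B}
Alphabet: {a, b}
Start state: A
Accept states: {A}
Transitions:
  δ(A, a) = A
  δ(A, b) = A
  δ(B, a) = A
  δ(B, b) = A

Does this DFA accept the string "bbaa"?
Processing string "bbaa":
  A --b--> A
  A --b--> A
  A --a--> A
  A --a--> A
Final state: A
Accept states: {A}
Yes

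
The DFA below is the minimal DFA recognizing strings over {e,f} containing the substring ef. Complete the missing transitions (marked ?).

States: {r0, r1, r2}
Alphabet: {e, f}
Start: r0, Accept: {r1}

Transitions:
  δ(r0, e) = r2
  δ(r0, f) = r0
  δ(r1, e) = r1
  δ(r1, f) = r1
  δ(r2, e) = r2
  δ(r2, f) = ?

From the language and accept set, identify what each state tracks — r0: no e seen yet; r1: substring ef seen; r2: seen a e, waiting for f.
Each missing δ(q, a) is the state matching the new tracked value after reading a.
δ(r2, f) = r1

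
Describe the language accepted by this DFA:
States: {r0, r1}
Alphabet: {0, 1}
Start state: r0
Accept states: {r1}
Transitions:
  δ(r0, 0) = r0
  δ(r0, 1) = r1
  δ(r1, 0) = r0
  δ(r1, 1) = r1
Testing a few strings:
  '11' → accept
  '1' → accept
  '100' → reject
  '0' → reject
State roles: r0=last symbol not 1; r1=last symbol is 1
All binary strings ending with 1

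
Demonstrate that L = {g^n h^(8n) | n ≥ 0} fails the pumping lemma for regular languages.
Assume L is regular with pumping length p. Idea: pumping the g-block breaks the 1:8 ratio.
Choose s = g^p h^(8p) (length 9p ≥ p). By the pumping lemma, s = xyz with |xy| ≤ p, |y| > 0, so y = g^k with k ≥ 1. Then xy²z = g^(p+k) h^(8p). For this to be in L we would need 8p = 8(p+k), i.e. 8k = 0, contradicting k ≥ 1. So xy²z ∉ L.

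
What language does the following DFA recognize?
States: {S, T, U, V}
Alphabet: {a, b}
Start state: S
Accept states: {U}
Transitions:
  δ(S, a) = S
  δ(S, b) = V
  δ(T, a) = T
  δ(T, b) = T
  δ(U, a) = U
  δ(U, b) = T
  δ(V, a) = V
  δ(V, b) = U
Testing a few strings:
  'aab' → reject
  'aaa' → reject
  'abaa' → reject
  'b' → reject
State roles: S=zero b's; T=≥ three b's (dead); U=two b's; V=one b
All strings over {a,b} containing exactly two b's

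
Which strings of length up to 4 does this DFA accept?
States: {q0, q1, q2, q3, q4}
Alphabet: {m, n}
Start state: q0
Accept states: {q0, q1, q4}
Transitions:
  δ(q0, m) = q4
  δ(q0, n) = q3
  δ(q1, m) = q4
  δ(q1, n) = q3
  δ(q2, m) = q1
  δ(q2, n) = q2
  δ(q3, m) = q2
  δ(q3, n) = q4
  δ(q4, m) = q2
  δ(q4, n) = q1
ε, m, mn, nn, mmm, mnm, nmm, nnn, mmmm, mmnm, mnmn, mnnn, nmmm, nmnm, nnmm, nnnm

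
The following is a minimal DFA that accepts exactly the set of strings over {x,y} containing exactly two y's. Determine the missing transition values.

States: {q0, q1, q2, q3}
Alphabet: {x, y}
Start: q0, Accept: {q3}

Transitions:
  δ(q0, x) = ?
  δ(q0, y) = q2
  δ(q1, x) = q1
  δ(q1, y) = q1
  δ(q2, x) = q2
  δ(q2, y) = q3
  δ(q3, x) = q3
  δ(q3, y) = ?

From the language and accept set, identify what each state tracks — q0: zero y's; q1: ≥ three y's (dead); q2: one y; q3: two y's.
Each missing δ(q, a) is the state matching the new tracked value after reading a.
δ(q0, x) = q0; δ(q3, y) = q1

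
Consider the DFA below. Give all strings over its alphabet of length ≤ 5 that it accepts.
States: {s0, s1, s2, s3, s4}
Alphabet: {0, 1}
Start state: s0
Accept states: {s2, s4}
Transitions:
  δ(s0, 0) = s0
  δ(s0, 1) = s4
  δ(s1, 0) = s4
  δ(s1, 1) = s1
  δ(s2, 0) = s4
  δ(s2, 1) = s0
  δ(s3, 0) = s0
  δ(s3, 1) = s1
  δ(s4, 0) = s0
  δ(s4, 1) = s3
1, 01, 001, 101, 0001, 0101, 1001, 1101, 1110, 00001, 00101, 01001, 01101, 01110, 10001, 10101, 11001, 11110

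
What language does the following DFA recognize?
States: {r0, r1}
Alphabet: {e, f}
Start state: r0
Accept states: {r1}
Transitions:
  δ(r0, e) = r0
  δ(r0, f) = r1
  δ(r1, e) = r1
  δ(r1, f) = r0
Testing a few strings:
  'fe' → accept
  'fff' → accept
  'f' → accept
  'ef' → accept
State roles: r0=even number of f's so far; r1=odd number of f's so far
All strings over {e,f} with an odd number of f's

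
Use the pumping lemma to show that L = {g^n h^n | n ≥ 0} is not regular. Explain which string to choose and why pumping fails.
Assume L is regular with pumping length p. Idea: pumping the g-block changes the count balance.
Choose s = g^p h^p (length 2p ≥ p). By the pumping lemma, s = xyz with |xy| ≤ p, |y| > 0. So y = g^k for some k > 0 (since xy is entirely within the g's). Pumping gives xy²z = g^(p+k) h^p, which is not in L since p+k ≠ p.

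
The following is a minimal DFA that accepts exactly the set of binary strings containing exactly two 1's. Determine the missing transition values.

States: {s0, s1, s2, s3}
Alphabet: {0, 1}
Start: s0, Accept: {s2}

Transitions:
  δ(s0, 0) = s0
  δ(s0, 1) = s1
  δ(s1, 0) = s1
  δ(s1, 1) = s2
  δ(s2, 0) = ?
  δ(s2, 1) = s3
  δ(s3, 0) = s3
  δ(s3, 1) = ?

From the language and accept set, identify what each state tracks — s0: zero 1's; s1: one 1; s2: two 1's; s3: ≥ three 1's (dead).
Each missing δ(q, a) is the state matching the new tracked value after reading a.
δ(s2, 0) = s2; δ(s3, 1) = s3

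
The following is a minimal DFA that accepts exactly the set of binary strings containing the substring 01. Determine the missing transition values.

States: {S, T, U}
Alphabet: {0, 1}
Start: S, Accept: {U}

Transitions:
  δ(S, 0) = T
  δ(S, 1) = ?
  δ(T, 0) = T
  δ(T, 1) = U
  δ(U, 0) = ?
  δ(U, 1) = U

From the language and accept set, identify what each state tracks — S: no 0 seen yet; T: seen a 0, waiting for 1; U: substring 01 seen.
Each missing δ(q, a) is the state matching the new tracked value after reading a.
δ(S, 1) = S; δ(U, 0) = U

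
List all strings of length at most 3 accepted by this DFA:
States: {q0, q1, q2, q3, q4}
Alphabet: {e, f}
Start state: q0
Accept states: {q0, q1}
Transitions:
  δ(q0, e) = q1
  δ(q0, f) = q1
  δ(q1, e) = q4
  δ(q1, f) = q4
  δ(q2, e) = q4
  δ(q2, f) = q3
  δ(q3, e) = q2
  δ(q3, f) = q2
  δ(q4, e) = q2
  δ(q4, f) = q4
ε, e, f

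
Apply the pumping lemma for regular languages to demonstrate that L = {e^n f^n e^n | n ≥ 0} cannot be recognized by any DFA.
Assume L is regular with pumping length p. Idea: pumping the first e-block unbalances it against the other two.
Choose s = e^p f^p e^p ∈ L (|s| = 3p ≥ p). By the pumping lemma, s = xyz with |xy| ≤ p, |y| > 0, so y = e^k with k ≥ 1, inside the first e-block. Then xy²z = e^(p+k) f^p e^p. The first block has length p+k ≠ p, so the three block lengths are no longer equal and xy²z ∉ L.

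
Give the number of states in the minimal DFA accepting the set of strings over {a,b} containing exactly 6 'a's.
By Myhill–Nerode, count the distinguishable equivalence classes: 8 classes — having seen 0, 1, …, 6, or >6 copies of 'a'; the count-6 class is the only accepting one and >6 is dead.
8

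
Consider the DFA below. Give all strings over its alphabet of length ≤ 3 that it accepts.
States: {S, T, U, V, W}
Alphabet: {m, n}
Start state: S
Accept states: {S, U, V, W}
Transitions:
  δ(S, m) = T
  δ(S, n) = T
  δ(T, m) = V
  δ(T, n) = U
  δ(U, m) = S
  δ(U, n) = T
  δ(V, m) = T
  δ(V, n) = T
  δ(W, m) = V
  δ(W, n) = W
ε, mm, mn, nm, nn, mnm, nnm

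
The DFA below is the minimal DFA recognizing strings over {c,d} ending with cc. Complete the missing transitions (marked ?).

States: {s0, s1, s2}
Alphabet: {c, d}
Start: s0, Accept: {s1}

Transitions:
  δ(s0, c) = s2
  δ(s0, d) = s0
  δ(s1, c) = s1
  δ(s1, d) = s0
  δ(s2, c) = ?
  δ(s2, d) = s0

From the language and accept set, identify what each state tracks — s0: last symbol not c; s1: two trailing c's; s2: one trailing c.
Each missing δ(q, a) is the state matching the new tracked value after reading a.
δ(s2, c) = s1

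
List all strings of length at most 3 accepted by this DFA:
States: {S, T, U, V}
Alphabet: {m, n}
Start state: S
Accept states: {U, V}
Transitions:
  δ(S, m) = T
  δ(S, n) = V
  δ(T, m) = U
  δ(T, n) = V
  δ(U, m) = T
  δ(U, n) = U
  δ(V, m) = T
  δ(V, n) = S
n, mm, mn, mmn, nmm, nmn, nnn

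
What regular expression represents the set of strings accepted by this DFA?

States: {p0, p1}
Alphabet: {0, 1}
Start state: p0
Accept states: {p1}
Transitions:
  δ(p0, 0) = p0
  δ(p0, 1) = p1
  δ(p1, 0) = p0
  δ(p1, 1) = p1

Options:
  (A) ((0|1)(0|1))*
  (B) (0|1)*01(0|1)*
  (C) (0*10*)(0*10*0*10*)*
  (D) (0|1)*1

Check each option against the DFA on short strings; one disagreement eliminates an option:
  (A) ((0|1)(0|1))*: on ε the DFA stays in p0 and rejects (p0 ∉ Accept), but the regex matches it → eliminate
  (B) (0|1)*01(0|1)*: on '1' the DFA goes p0 → p1 and accepts (p1 ∈ Accept), but the regex does not match it → eliminate
  (C) (0*10*)(0*10*0*10*)*: on '10' the DFA goes p0 → p1 → p0 and rejects (p0 ∉ Accept), but the regex matches it → eliminate
  (D) (0|1)*1: agrees with the DFA on every string of length ≤ 6
Only (D) is consistent with the DFA.
(D) (0|1)*1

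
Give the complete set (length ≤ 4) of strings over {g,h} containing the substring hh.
hh, ghh, hhg, hhh, gghh, ghhg, ghhh, hghh, hhgg, hhgh, hhhg, hhhh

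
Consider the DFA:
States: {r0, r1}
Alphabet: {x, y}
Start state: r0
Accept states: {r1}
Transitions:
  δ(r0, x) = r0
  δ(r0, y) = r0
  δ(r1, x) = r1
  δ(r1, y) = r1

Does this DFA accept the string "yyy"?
Processing string "yyy":
  r0 --y--> r0
  r0 --y--> r0
  r0 --y--> r0
Final state: r0
Accept states: {r1}
No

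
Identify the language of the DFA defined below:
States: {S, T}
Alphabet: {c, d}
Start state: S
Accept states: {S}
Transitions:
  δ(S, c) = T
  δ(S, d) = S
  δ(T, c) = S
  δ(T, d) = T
Testing a few strings:
  'ccd' → accept
  'dc' → reject
  'd' → accept
  'c' → reject
State roles: S=even number of c's so far; T=odd number of c's so far
All strings over {c,d} with an even number of c's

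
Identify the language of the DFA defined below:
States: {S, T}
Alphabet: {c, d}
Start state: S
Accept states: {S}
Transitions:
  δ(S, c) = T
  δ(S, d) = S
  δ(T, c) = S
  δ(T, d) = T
Testing a few strings:
  'ddd' → accept
  'ccd' → accept
  'cdc' → accept
  'cc' → accept
State roles: S=even number of c's so far; T=odd number of c's so far
All strings over {c,d} with an even number of c's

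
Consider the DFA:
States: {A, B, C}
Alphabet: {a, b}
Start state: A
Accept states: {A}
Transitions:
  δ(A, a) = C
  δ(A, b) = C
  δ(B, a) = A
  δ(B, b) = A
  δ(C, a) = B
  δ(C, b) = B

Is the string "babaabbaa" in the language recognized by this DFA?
Processing string "babaabbaa":
  A --b--> C
  C --a--> B
  B --b--> A
  A --a--> C
  C --a--> B
  B --b--> A
  A --b--> C
  C --a--> B
  B --a--> A
Final state: A
Accept states: {A}
Yes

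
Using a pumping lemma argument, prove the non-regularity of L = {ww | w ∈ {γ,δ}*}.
Assume L is regular with pumping length p. Idea: pumping the leading γ-block breaks the equality of the two halves.
Choose s = γ^p δ γ^p δ ∈ L (with w = γ^p δ). |s| = 2p+2 ≥ p. By the pumping lemma, s = xyz with |xy| ≤ p, |y| > 0, so y = γ^k with k ≥ 1, in the first γ-block. Then xy²z = γ^(p+k) δ γ^p δ, of length 2p+2+k. If k is odd this length is odd, so it cannot be of the form ww. If k is even, each half has length p+1+k/2 ≤ p+k, so the first half lies entirely inside the leading γ-block and contains no δ, while the second half ends in δ; the halves differ. Either way xy²z ∉ L.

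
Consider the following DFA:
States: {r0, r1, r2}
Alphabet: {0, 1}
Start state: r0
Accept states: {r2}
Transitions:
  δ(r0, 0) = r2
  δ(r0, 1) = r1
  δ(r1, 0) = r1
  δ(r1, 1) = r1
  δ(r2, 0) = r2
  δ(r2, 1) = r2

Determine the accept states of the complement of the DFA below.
Complement accept states = All states \ Original accept states
= {r0, r1, r2} \ {r2}
{r0, r1}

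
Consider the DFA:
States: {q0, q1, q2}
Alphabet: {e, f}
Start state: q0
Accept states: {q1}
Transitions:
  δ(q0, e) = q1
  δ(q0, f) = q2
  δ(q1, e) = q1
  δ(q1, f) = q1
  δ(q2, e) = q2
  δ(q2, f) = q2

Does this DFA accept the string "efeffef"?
Processing string "efeffef":
  q0 --e--> q1
  q1 --f--> q1
  q1 --e--> q1
  q1 --f--> q1
  q1 --f--> q1
  q1 --e--> q1
  q1 --f--> q1
Final state: q1
Accept states: {q1}
Yes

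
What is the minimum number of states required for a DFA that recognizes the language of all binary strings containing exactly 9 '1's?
By Myhill–Nerode, count the distinguishable equivalence classes: 11 classes — having seen 0, 1, …, 9, or >9 copies of '1'; the count-9 class is the only accepting one and >9 is dead.
11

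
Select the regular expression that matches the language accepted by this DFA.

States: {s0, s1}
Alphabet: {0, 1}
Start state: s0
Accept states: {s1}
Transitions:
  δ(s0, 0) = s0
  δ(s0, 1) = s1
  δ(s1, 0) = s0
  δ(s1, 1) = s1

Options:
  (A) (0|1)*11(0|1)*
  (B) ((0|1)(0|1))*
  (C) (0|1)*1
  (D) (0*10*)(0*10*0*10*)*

Check each option against the DFA on short strings; one disagreement eliminates an option:
  (A) (0|1)*11(0|1)*: on '1' the DFA goes s0 → s1 and accepts (s1 ∈ Accept), but the regex does not match it → eliminate
  (B) ((0|1)(0|1))*: on ε the DFA stays in s0 and rejects (s0 ∉ Accept), but the regex matches it → eliminate
  (C) (0|1)*1: agrees with the DFA on every string of length ≤ 6
  (D) (0*10*)(0*10*0*10*)*: on '10' the DFA goes s0 → s1 → s0 and rejects (s0 ∉ Accept), but the regex matches it → eliminate
Only (C) is consistent with the DFA.
(C) (0|1)*1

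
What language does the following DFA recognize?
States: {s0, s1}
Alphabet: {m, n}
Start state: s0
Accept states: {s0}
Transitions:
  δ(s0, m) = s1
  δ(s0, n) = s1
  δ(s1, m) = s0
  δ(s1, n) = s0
Testing a few strings:
  'mn' → accept
  'mm' → accept
  'm' → reject
  'mnm' → reject
State roles: s0=even length so far; s1=odd length so far
All strings over {m,n} of even length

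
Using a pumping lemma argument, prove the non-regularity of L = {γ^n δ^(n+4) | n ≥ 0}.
Assume L is regular with pumping length p. Idea: pumping the γ-block breaks the fixed offset of 4.
Choose s = γ^p δ^(p+4) ∈ L. By the pumping lemma, s = xyz with |xy| ≤ p, |y| > 0, so y = γ^k with k ≥ 1. Then xy²z = γ^(p+k) δ^(p+4). For this to be in L we would need p+4 = (p+k)+4, i.e. k = 0, contradicting k ≥ 1. So xy²z ∉ L.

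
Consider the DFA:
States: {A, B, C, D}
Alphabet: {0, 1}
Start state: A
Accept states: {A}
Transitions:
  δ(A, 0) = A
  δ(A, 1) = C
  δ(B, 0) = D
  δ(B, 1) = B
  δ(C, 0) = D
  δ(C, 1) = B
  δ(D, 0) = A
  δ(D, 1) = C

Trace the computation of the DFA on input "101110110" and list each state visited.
read '1': A → C
  read '0': C → D
  read '1': D → C
  read '1': C → B
  read '1': B → B
  read '0': B → D
  read '1': D → C
  read '1': C → B
  read '0': B → D
A -> C -> D -> C -> B -> B -> D -> C -> B -> D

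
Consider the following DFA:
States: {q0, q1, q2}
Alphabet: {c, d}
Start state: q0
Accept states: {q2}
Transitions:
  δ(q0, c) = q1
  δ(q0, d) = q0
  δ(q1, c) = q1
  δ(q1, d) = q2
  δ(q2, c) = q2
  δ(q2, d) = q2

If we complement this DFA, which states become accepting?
Complement accept states = All states \ Original accept states
= {q0, q1, q2} \ {q2}
{q0, q1}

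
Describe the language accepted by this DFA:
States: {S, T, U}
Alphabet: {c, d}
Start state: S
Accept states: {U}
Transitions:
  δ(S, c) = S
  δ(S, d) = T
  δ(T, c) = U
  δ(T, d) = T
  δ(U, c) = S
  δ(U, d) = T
Testing a few strings:
  'cdc' → accept
  'c' → reject
  'ddc' → accept
  'dcdc' → accept
State roles: S=no suffix match; T=one trailing d; U=suffix is dc
All strings over {c,d} ending with dc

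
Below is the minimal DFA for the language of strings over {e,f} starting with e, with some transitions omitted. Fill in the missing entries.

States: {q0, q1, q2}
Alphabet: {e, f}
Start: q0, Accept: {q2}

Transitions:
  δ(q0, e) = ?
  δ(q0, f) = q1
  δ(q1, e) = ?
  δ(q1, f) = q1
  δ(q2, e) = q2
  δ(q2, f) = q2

From the language and accept set, identify what each state tracks — q0: no input read; q1: started with f (dead); q2: started with e.
Each missing δ(q, a) is the state matching the new tracked value after reading a.
δ(q0, e) = q2; δ(q1, e) = q1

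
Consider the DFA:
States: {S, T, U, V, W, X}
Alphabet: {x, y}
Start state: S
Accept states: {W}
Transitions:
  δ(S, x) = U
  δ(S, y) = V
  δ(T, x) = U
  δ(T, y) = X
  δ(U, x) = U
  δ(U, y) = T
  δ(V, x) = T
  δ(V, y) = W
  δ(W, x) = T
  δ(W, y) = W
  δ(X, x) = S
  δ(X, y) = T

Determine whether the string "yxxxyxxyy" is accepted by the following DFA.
Processing string "yxxxyxxyy":
  S --y--> V
  V --x--> T
  T --x--> U
  U --x--> U
  U --y--> T
  T --x--> U
  U --x--> U
  U --y--> T
  T --y--> X
Final state: X
Accept states: {W}
No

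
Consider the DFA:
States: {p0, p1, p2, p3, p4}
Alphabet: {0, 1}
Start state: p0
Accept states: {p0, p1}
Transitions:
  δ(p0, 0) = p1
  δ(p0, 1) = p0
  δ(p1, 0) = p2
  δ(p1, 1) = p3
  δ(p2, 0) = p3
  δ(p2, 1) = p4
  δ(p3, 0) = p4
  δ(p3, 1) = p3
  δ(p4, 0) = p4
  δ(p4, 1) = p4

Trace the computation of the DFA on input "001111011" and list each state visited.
read '0': p0 → p1
  read '0': p1 → p2
  read '1': p2 → p4
  read '1': p4 → p4
  read '1': p4 → p4
  read '1': p4 → p4
  read '0': p4 → p4
  read '1': p4 → p4
  read '1': p4 → p4
p0 -> p1 -> p2 -> p4 -> p4 -> p4 -> p4 -> p4 -> p4 -> p4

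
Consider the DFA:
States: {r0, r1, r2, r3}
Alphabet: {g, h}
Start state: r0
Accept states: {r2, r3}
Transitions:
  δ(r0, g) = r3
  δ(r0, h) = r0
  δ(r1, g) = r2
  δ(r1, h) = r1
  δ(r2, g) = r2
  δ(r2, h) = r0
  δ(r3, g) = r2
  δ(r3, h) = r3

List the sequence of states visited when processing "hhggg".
read 'h': r0 → r0
  read 'h': r0 → r0
  read 'g': r0 → r3
  read 'g': r3 → r2
  read 'g': r2 → r2
r0 -> r0 -> r0 -> r3 -> r2 -> r2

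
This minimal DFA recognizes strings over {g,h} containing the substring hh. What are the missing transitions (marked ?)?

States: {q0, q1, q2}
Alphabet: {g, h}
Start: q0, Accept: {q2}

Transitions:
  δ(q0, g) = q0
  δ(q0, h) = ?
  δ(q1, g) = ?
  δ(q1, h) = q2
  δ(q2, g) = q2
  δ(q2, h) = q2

From the language and accept set, identify what each state tracks — q0: no progress toward hh; q1: one trailing h; q2: substring hh seen.
Each missing δ(q, a) is the state matching the new tracked value after reading a.
δ(q0, h) = q1; δ(q1, g) = q0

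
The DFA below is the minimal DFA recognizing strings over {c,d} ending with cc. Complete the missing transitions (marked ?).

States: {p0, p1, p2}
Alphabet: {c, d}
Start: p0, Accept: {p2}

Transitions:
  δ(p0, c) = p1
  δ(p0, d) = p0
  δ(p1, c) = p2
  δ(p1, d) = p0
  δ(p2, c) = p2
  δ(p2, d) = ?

From the language and accept set, identify what each state tracks — p0: last symbol not c; p1: one trailing c; p2: two trailing c's.
Each missing δ(q, a) is the state matching the new tracked value after reading a.
δ(p2, d) = p0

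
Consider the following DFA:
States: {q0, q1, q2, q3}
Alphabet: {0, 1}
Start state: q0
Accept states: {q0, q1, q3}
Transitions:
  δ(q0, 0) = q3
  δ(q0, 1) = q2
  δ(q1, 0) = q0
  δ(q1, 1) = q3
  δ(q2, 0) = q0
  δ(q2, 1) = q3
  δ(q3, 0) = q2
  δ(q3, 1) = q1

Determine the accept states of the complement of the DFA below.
Complement accept states = All states \ Original accept states
= {q0, q1, q2, q3} \ {q0, q1, q3}
{q2}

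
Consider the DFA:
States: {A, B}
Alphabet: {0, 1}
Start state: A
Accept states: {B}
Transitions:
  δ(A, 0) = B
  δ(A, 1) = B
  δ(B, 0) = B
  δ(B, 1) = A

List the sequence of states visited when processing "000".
read '0': A → B
  read '0': B → B
  read '0': B → B
A -> B -> B -> B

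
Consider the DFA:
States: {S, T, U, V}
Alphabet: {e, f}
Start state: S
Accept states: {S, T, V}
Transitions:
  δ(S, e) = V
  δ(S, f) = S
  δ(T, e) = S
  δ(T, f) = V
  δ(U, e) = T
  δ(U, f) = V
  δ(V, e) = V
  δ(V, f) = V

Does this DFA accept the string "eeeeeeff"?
Processing string "eeeeeeff":
  S --e--> V
  V --e--> V
  V --e--> V
  V --e--> V
  V --e--> V
  V --e--> V
  V --f--> V
  V --f--> V
Final state: V
Accept states: {S, T, V}
Yes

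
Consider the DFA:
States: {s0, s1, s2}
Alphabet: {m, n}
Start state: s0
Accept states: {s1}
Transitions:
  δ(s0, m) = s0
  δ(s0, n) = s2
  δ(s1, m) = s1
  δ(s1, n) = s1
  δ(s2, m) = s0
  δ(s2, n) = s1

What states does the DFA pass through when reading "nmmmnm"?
read 'n': s0 → s2
  read 'm': s2 → s0
  read 'm': s0 → s0
  read 'm': s0 → s0
  read 'n': s0 → s2
  read 'm': s2 → s0
s0 -> s2 -> s0 -> s0 -> s0 -> s2 -> s0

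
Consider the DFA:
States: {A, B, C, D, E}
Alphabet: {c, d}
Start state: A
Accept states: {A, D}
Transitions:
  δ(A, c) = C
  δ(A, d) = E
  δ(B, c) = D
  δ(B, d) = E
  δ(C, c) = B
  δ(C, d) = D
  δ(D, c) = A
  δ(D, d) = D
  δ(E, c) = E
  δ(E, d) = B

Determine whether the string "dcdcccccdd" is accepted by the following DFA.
Processing string "dcdcccccdd":
  A --d--> E
  E --c--> E
  E --d--> B
  B --c--> D
  D --c--> A
  A --c--> C
  C --c--> B
  B --c--> D
  D --d--> D
  D --d--> D
Final state: D
Accept states: {A, D}
Yes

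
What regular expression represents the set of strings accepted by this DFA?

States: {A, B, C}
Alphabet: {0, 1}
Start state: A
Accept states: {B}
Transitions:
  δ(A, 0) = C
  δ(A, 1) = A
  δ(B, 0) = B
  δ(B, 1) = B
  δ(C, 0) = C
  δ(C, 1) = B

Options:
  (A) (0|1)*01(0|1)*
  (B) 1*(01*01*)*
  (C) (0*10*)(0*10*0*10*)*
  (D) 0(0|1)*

Check each option against the DFA on short strings; one disagreement eliminates an option:
  (A) (0|1)*01(0|1)*: agrees with the DFA on every string of length ≤ 6
  (B) 1*(01*01*)*: on ε the DFA stays in A and rejects (A ∉ Accept), but the regex matches it → eliminate
  (C) (0*10*)(0*10*0*10*)*: on '1' the DFA goes A → A and rejects (A ∉ Accept), but the regex matches it → eliminate
  (D) 0(0|1)*: on '0' the DFA goes A → C and rejects (C ∉ Accept), but the regex matches it → eliminate
Only (A) is consistent with the DFA.
(A) (0|1)*01(0|1)*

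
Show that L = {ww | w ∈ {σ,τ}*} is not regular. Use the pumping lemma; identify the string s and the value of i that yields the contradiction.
Assume L is regular with pumping length p. Idea: pumping the leading σ-block breaks the equality of the two halves.
Choose s = σ^p τ σ^p τ ∈ L (with w = σ^p τ). |s| = 2p+2 ≥ p. By the pumping lemma, s = xyz with |xy| ≤ p, |y| > 0, so y = σ^k with k ≥ 1, in the first σ-block. Then xy²z = σ^(p+k) τ σ^p τ, of length 2p+2+k. If k is odd this length is odd, so it cannot be of the form ww. If k is even, each half has length p+1+k/2 ≤ p+k, so the first half lies entirely inside the leading σ-block and contains no τ, while the second half ends in τ; the halves differ. Either way xy²z ∉ L.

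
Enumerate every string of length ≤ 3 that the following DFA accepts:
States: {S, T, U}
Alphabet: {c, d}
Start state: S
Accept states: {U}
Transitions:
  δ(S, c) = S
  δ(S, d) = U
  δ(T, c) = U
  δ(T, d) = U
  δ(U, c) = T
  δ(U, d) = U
d, cd, dd, ccd, cdd, dcc, dcd, ddd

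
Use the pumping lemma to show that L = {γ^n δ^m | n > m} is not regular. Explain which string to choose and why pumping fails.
Assume L is regular with pumping length p. Idea: pumping down the γ-block drops the γ-count to at most the δ-count.
Choose s = γ^(p+1) δ^p ∈ L (|s| = 2p+1 ≥ p). By the pumping lemma, s = xyz with |xy| ≤ p, |y| > 0, so y = γ^k with k ≥ 1. Take i = 0: xz = γ^(p+1−k) δ^p. Since k ≥ 1, p+1−k ≤ p, so the number of γ's is no longer strictly greater than the number of δ's, hence xz ∉ L.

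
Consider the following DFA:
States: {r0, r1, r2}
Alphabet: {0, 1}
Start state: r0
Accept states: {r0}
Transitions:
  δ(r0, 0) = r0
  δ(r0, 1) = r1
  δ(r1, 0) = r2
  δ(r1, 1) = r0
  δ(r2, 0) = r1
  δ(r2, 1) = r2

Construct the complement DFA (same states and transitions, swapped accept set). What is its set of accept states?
Complement accept states = All states \ Original accept states
= {r0, r1, r2} \ {r0}
{r1, r2}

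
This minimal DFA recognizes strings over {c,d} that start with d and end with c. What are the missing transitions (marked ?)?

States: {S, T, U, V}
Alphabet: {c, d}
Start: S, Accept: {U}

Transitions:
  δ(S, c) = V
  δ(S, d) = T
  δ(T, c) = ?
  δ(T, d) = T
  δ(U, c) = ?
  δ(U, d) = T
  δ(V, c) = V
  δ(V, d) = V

From the language and accept set, identify what each state tracks — S: no input read; T: started with d, last symbol d; U: started with d, last symbol c; V: started with c (dead).
Each missing δ(q, a) is the state matching the new tracked value after reading a.
δ(T, c) = U; δ(U, c) = U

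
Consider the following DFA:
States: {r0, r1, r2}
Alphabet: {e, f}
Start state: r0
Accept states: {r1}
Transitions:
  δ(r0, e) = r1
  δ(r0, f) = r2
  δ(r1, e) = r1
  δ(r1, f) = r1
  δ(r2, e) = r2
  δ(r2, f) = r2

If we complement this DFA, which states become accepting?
Complement accept states = All states \ Original accept states
= {r0, r1, r2} \ {r1}
{r0, r2}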